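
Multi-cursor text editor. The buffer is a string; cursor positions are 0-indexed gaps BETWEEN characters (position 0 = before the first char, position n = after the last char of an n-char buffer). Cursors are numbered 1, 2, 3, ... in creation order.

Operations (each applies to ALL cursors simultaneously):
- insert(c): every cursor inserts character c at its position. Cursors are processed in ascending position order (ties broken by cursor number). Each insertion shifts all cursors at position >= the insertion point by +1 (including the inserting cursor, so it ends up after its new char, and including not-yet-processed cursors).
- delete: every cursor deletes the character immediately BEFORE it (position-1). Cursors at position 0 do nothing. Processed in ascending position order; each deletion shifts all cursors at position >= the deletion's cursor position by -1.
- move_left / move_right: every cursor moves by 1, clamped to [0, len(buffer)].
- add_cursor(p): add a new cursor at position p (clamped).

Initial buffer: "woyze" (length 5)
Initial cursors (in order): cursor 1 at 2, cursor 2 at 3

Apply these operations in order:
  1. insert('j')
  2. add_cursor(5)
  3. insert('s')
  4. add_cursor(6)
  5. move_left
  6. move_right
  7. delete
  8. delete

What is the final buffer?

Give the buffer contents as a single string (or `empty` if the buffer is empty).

After op 1 (insert('j')): buffer="wojyjze" (len 7), cursors c1@3 c2@5, authorship ..1.2..
After op 2 (add_cursor(5)): buffer="wojyjze" (len 7), cursors c1@3 c2@5 c3@5, authorship ..1.2..
After op 3 (insert('s')): buffer="wojsyjssze" (len 10), cursors c1@4 c2@8 c3@8, authorship ..11.223..
After op 4 (add_cursor(6)): buffer="wojsyjssze" (len 10), cursors c1@4 c4@6 c2@8 c3@8, authorship ..11.223..
After op 5 (move_left): buffer="wojsyjssze" (len 10), cursors c1@3 c4@5 c2@7 c3@7, authorship ..11.223..
After op 6 (move_right): buffer="wojsyjssze" (len 10), cursors c1@4 c4@6 c2@8 c3@8, authorship ..11.223..
After op 7 (delete): buffer="wojyze" (len 6), cursors c1@3 c2@4 c3@4 c4@4, authorship ..1...
After op 8 (delete): buffer="ze" (len 2), cursors c1@0 c2@0 c3@0 c4@0, authorship ..

Answer: ze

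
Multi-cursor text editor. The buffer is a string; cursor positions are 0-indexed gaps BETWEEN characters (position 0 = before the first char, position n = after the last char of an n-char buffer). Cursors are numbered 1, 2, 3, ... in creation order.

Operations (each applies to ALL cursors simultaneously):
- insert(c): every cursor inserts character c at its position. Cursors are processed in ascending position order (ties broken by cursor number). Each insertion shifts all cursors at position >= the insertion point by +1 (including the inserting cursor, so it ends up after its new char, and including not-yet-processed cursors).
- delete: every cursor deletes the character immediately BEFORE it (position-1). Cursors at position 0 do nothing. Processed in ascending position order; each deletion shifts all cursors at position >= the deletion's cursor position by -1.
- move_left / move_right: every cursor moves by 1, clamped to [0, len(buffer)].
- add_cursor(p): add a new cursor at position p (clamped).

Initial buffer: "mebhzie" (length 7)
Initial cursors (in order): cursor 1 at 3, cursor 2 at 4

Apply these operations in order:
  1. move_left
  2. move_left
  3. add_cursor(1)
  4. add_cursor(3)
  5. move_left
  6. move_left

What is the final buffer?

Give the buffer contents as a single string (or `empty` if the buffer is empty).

Answer: mebhzie

Derivation:
After op 1 (move_left): buffer="mebhzie" (len 7), cursors c1@2 c2@3, authorship .......
After op 2 (move_left): buffer="mebhzie" (len 7), cursors c1@1 c2@2, authorship .......
After op 3 (add_cursor(1)): buffer="mebhzie" (len 7), cursors c1@1 c3@1 c2@2, authorship .......
After op 4 (add_cursor(3)): buffer="mebhzie" (len 7), cursors c1@1 c3@1 c2@2 c4@3, authorship .......
After op 5 (move_left): buffer="mebhzie" (len 7), cursors c1@0 c3@0 c2@1 c4@2, authorship .......
After op 6 (move_left): buffer="mebhzie" (len 7), cursors c1@0 c2@0 c3@0 c4@1, authorship .......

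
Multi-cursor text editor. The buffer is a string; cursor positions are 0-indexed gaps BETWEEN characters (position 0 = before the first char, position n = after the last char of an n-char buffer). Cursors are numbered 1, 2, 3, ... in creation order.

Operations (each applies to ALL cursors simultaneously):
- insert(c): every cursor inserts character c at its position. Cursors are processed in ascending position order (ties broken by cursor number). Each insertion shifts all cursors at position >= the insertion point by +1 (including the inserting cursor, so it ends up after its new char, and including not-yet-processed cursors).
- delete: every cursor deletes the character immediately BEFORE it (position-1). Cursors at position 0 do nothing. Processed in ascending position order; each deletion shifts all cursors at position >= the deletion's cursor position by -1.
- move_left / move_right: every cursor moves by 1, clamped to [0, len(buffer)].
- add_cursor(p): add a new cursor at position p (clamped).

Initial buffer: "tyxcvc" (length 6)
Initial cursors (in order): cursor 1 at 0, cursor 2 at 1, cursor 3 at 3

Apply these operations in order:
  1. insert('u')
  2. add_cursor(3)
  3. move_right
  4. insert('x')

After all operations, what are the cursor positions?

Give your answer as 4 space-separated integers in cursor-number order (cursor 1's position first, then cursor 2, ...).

Answer: 3 7 11 7

Derivation:
After op 1 (insert('u')): buffer="utuyxucvc" (len 9), cursors c1@1 c2@3 c3@6, authorship 1.2..3...
After op 2 (add_cursor(3)): buffer="utuyxucvc" (len 9), cursors c1@1 c2@3 c4@3 c3@6, authorship 1.2..3...
After op 3 (move_right): buffer="utuyxucvc" (len 9), cursors c1@2 c2@4 c4@4 c3@7, authorship 1.2..3...
After op 4 (insert('x')): buffer="utxuyxxxucxvc" (len 13), cursors c1@3 c2@7 c4@7 c3@11, authorship 1.12.24.3.3..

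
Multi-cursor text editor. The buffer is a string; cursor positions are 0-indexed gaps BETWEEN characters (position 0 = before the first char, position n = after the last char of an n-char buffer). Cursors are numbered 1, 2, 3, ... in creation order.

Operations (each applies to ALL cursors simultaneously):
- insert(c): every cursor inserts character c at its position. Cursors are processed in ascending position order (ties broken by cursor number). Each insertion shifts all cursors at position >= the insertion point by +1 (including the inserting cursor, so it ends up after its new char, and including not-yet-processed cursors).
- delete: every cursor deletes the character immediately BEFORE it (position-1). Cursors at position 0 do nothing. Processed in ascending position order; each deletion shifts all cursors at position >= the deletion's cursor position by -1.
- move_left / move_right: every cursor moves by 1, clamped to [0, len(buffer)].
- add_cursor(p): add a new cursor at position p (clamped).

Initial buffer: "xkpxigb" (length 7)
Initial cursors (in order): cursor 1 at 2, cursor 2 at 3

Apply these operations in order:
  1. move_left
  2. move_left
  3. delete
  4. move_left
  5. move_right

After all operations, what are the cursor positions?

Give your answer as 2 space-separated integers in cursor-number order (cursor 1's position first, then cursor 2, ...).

After op 1 (move_left): buffer="xkpxigb" (len 7), cursors c1@1 c2@2, authorship .......
After op 2 (move_left): buffer="xkpxigb" (len 7), cursors c1@0 c2@1, authorship .......
After op 3 (delete): buffer="kpxigb" (len 6), cursors c1@0 c2@0, authorship ......
After op 4 (move_left): buffer="kpxigb" (len 6), cursors c1@0 c2@0, authorship ......
After op 5 (move_right): buffer="kpxigb" (len 6), cursors c1@1 c2@1, authorship ......

Answer: 1 1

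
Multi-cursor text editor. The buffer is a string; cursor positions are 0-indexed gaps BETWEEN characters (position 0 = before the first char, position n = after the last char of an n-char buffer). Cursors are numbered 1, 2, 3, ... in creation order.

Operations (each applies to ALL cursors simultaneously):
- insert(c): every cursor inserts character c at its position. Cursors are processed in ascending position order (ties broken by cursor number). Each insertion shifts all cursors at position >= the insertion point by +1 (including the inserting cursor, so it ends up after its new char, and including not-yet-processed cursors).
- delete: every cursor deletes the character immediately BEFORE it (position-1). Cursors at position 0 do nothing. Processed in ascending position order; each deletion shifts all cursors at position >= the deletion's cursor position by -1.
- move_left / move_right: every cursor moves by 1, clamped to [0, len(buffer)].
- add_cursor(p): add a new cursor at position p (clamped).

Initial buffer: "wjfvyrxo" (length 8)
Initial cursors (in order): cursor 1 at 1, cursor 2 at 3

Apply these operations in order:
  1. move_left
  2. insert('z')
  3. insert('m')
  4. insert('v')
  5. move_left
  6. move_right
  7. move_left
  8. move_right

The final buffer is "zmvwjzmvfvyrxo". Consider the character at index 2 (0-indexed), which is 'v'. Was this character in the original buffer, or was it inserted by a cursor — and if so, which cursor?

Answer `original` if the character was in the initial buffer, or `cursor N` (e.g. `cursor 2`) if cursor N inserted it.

Answer: cursor 1

Derivation:
After op 1 (move_left): buffer="wjfvyrxo" (len 8), cursors c1@0 c2@2, authorship ........
After op 2 (insert('z')): buffer="zwjzfvyrxo" (len 10), cursors c1@1 c2@4, authorship 1..2......
After op 3 (insert('m')): buffer="zmwjzmfvyrxo" (len 12), cursors c1@2 c2@6, authorship 11..22......
After op 4 (insert('v')): buffer="zmvwjzmvfvyrxo" (len 14), cursors c1@3 c2@8, authorship 111..222......
After op 5 (move_left): buffer="zmvwjzmvfvyrxo" (len 14), cursors c1@2 c2@7, authorship 111..222......
After op 6 (move_right): buffer="zmvwjzmvfvyrxo" (len 14), cursors c1@3 c2@8, authorship 111..222......
After op 7 (move_left): buffer="zmvwjzmvfvyrxo" (len 14), cursors c1@2 c2@7, authorship 111..222......
After op 8 (move_right): buffer="zmvwjzmvfvyrxo" (len 14), cursors c1@3 c2@8, authorship 111..222......
Authorship (.=original, N=cursor N): 1 1 1 . . 2 2 2 . . . . . .
Index 2: author = 1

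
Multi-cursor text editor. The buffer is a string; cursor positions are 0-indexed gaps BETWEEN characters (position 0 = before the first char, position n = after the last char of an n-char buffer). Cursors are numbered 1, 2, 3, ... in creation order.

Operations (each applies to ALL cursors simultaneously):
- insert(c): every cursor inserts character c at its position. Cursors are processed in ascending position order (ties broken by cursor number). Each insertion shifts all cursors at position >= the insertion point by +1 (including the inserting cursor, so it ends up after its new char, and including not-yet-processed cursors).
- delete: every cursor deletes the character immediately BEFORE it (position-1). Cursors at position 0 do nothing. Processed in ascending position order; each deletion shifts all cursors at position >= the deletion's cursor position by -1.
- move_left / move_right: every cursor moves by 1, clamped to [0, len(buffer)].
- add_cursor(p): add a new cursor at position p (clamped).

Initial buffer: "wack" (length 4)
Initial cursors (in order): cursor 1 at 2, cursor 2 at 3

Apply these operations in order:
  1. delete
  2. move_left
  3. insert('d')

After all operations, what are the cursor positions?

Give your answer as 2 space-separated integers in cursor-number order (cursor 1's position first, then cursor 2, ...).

After op 1 (delete): buffer="wk" (len 2), cursors c1@1 c2@1, authorship ..
After op 2 (move_left): buffer="wk" (len 2), cursors c1@0 c2@0, authorship ..
After op 3 (insert('d')): buffer="ddwk" (len 4), cursors c1@2 c2@2, authorship 12..

Answer: 2 2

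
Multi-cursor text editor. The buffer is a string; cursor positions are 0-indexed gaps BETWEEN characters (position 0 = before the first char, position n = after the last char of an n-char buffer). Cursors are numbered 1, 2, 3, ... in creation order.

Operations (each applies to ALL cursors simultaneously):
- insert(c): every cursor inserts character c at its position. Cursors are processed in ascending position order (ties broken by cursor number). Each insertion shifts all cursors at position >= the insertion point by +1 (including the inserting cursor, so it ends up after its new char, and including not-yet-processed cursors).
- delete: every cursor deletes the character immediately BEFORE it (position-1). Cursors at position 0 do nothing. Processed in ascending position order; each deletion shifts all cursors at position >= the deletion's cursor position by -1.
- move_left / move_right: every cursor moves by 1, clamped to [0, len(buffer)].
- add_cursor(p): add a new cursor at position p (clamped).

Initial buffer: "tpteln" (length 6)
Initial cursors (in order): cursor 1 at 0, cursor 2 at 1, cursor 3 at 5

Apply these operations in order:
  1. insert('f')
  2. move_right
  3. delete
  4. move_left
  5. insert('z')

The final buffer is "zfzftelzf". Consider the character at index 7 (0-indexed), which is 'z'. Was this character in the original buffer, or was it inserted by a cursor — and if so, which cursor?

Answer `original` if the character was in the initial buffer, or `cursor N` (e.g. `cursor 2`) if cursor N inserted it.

Answer: cursor 3

Derivation:
After op 1 (insert('f')): buffer="ftfptelfn" (len 9), cursors c1@1 c2@3 c3@8, authorship 1.2....3.
After op 2 (move_right): buffer="ftfptelfn" (len 9), cursors c1@2 c2@4 c3@9, authorship 1.2....3.
After op 3 (delete): buffer="fftelf" (len 6), cursors c1@1 c2@2 c3@6, authorship 12...3
After op 4 (move_left): buffer="fftelf" (len 6), cursors c1@0 c2@1 c3@5, authorship 12...3
After op 5 (insert('z')): buffer="zfzftelzf" (len 9), cursors c1@1 c2@3 c3@8, authorship 1122...33
Authorship (.=original, N=cursor N): 1 1 2 2 . . . 3 3
Index 7: author = 3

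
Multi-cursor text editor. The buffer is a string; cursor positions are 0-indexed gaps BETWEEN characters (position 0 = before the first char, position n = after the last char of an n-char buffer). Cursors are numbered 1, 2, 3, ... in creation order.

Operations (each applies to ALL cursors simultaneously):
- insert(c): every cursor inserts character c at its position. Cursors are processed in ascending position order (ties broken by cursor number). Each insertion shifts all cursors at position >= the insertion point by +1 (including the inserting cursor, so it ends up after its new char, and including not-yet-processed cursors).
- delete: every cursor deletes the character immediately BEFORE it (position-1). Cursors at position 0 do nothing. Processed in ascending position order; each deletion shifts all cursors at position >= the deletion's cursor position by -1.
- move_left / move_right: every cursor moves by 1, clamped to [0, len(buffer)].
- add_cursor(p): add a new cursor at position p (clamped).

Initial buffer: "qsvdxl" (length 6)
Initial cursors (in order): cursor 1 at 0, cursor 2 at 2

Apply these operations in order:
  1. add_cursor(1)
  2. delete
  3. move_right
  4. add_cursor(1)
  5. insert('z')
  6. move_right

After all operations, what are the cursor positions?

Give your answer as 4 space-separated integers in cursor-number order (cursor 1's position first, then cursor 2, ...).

Answer: 6 6 6 6

Derivation:
After op 1 (add_cursor(1)): buffer="qsvdxl" (len 6), cursors c1@0 c3@1 c2@2, authorship ......
After op 2 (delete): buffer="vdxl" (len 4), cursors c1@0 c2@0 c3@0, authorship ....
After op 3 (move_right): buffer="vdxl" (len 4), cursors c1@1 c2@1 c3@1, authorship ....
After op 4 (add_cursor(1)): buffer="vdxl" (len 4), cursors c1@1 c2@1 c3@1 c4@1, authorship ....
After op 5 (insert('z')): buffer="vzzzzdxl" (len 8), cursors c1@5 c2@5 c3@5 c4@5, authorship .1234...
After op 6 (move_right): buffer="vzzzzdxl" (len 8), cursors c1@6 c2@6 c3@6 c4@6, authorship .1234...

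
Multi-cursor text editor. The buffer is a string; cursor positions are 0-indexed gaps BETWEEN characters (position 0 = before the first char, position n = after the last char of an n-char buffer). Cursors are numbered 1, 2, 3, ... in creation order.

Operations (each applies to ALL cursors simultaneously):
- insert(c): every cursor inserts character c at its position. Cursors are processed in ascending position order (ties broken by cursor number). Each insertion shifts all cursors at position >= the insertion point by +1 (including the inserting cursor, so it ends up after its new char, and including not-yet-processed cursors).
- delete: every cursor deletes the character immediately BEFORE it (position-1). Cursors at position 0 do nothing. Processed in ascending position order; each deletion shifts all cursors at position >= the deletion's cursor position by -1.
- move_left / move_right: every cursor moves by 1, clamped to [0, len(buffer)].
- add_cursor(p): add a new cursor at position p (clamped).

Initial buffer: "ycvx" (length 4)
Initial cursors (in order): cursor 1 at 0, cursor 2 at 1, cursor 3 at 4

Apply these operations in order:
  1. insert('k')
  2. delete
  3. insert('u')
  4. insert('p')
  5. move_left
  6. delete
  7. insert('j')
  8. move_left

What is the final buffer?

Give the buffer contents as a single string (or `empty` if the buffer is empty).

After op 1 (insert('k')): buffer="kykcvxk" (len 7), cursors c1@1 c2@3 c3@7, authorship 1.2...3
After op 2 (delete): buffer="ycvx" (len 4), cursors c1@0 c2@1 c3@4, authorship ....
After op 3 (insert('u')): buffer="uyucvxu" (len 7), cursors c1@1 c2@3 c3@7, authorship 1.2...3
After op 4 (insert('p')): buffer="upyupcvxup" (len 10), cursors c1@2 c2@5 c3@10, authorship 11.22...33
After op 5 (move_left): buffer="upyupcvxup" (len 10), cursors c1@1 c2@4 c3@9, authorship 11.22...33
After op 6 (delete): buffer="pypcvxp" (len 7), cursors c1@0 c2@2 c3@6, authorship 1.2...3
After op 7 (insert('j')): buffer="jpyjpcvxjp" (len 10), cursors c1@1 c2@4 c3@9, authorship 11.22...33
After op 8 (move_left): buffer="jpyjpcvxjp" (len 10), cursors c1@0 c2@3 c3@8, authorship 11.22...33

Answer: jpyjpcvxjp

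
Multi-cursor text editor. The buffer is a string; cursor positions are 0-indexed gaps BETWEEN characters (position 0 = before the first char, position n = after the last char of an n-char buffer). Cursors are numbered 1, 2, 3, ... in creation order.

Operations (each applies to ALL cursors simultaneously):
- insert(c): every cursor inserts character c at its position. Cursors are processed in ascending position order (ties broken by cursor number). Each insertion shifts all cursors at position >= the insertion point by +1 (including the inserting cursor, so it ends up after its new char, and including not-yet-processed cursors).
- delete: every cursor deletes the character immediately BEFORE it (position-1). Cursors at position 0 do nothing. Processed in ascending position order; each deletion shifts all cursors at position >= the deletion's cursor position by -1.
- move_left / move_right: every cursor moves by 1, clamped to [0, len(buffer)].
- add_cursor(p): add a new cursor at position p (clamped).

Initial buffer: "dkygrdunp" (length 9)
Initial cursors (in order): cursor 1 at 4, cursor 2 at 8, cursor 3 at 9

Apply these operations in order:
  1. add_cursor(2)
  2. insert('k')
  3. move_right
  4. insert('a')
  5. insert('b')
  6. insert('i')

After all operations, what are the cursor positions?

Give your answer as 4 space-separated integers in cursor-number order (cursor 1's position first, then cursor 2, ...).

Answer: 13 21 25 7

Derivation:
After op 1 (add_cursor(2)): buffer="dkygrdunp" (len 9), cursors c4@2 c1@4 c2@8 c3@9, authorship .........
After op 2 (insert('k')): buffer="dkkygkrdunkpk" (len 13), cursors c4@3 c1@6 c2@11 c3@13, authorship ..4..1....2.3
After op 3 (move_right): buffer="dkkygkrdunkpk" (len 13), cursors c4@4 c1@7 c2@12 c3@13, authorship ..4..1....2.3
After op 4 (insert('a')): buffer="dkkyagkradunkpaka" (len 17), cursors c4@5 c1@9 c2@15 c3@17, authorship ..4.4.1.1...2.233
After op 5 (insert('b')): buffer="dkkyabgkrabdunkpabkab" (len 21), cursors c4@6 c1@11 c2@18 c3@21, authorship ..4.44.1.11...2.22333
After op 6 (insert('i')): buffer="dkkyabigkrabidunkpabikabi" (len 25), cursors c4@7 c1@13 c2@21 c3@25, authorship ..4.444.1.111...2.2223333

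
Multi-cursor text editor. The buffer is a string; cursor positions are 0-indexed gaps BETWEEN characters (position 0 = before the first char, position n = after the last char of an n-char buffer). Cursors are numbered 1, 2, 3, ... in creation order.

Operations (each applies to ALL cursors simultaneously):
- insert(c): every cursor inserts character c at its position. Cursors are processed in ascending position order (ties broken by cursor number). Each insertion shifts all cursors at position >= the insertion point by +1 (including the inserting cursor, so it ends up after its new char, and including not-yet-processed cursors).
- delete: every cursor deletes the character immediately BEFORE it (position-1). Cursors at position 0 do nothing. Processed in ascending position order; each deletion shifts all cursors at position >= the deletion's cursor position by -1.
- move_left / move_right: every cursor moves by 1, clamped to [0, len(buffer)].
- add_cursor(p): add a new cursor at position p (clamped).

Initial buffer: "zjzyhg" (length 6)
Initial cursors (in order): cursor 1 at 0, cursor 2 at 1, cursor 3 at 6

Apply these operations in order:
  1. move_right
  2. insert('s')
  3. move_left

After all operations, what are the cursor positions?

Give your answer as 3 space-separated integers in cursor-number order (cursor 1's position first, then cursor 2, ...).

Answer: 1 3 8

Derivation:
After op 1 (move_right): buffer="zjzyhg" (len 6), cursors c1@1 c2@2 c3@6, authorship ......
After op 2 (insert('s')): buffer="zsjszyhgs" (len 9), cursors c1@2 c2@4 c3@9, authorship .1.2....3
After op 3 (move_left): buffer="zsjszyhgs" (len 9), cursors c1@1 c2@3 c3@8, authorship .1.2....3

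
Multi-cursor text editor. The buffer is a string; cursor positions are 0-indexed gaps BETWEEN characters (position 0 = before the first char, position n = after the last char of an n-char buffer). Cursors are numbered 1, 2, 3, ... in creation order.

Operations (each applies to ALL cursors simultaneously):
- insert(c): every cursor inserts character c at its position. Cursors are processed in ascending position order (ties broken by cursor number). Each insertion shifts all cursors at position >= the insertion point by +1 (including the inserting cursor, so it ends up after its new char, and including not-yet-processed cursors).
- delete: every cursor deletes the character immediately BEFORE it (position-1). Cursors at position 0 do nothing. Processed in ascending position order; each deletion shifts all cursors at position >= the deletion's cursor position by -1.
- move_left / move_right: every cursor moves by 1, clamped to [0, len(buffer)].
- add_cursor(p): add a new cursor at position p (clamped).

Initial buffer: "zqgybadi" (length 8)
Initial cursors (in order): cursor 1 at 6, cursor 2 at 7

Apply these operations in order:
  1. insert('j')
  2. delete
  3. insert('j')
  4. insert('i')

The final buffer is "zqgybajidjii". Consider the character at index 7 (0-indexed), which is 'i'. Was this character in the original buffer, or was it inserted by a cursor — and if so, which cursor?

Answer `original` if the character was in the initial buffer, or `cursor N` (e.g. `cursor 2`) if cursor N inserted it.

Answer: cursor 1

Derivation:
After op 1 (insert('j')): buffer="zqgybajdji" (len 10), cursors c1@7 c2@9, authorship ......1.2.
After op 2 (delete): buffer="zqgybadi" (len 8), cursors c1@6 c2@7, authorship ........
After op 3 (insert('j')): buffer="zqgybajdji" (len 10), cursors c1@7 c2@9, authorship ......1.2.
After op 4 (insert('i')): buffer="zqgybajidjii" (len 12), cursors c1@8 c2@11, authorship ......11.22.
Authorship (.=original, N=cursor N): . . . . . . 1 1 . 2 2 .
Index 7: author = 1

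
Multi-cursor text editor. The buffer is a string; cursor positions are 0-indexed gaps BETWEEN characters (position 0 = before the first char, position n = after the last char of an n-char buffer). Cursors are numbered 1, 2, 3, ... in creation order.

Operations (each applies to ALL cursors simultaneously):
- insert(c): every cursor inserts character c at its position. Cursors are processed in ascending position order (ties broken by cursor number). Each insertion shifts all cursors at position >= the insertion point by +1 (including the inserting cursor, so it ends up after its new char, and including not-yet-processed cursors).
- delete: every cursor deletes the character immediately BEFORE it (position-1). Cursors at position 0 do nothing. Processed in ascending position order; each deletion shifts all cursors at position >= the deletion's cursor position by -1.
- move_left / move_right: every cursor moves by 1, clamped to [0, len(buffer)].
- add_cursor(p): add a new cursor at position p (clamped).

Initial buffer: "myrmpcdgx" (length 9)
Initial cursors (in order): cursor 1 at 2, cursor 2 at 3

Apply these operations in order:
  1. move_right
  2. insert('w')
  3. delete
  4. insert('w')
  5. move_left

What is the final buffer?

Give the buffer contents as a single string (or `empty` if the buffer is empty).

After op 1 (move_right): buffer="myrmpcdgx" (len 9), cursors c1@3 c2@4, authorship .........
After op 2 (insert('w')): buffer="myrwmwpcdgx" (len 11), cursors c1@4 c2@6, authorship ...1.2.....
After op 3 (delete): buffer="myrmpcdgx" (len 9), cursors c1@3 c2@4, authorship .........
After op 4 (insert('w')): buffer="myrwmwpcdgx" (len 11), cursors c1@4 c2@6, authorship ...1.2.....
After op 5 (move_left): buffer="myrwmwpcdgx" (len 11), cursors c1@3 c2@5, authorship ...1.2.....

Answer: myrwmwpcdgx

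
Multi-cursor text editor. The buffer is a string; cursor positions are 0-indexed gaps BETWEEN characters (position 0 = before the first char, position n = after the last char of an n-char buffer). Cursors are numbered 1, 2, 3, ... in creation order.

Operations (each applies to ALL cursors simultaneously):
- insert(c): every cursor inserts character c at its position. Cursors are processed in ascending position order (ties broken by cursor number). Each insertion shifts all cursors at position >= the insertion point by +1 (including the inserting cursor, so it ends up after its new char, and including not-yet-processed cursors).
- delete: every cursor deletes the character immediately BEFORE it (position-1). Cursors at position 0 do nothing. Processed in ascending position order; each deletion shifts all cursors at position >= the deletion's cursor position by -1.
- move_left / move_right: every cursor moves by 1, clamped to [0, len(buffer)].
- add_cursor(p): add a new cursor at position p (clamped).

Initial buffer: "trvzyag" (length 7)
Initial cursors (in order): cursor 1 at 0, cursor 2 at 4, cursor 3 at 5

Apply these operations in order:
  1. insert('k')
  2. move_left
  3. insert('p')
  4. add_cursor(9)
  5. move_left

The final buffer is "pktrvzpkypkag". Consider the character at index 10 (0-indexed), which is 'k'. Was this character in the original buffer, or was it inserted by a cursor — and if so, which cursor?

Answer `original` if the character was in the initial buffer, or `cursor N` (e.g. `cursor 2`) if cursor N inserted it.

Answer: cursor 3

Derivation:
After op 1 (insert('k')): buffer="ktrvzkykag" (len 10), cursors c1@1 c2@6 c3@8, authorship 1....2.3..
After op 2 (move_left): buffer="ktrvzkykag" (len 10), cursors c1@0 c2@5 c3@7, authorship 1....2.3..
After op 3 (insert('p')): buffer="pktrvzpkypkag" (len 13), cursors c1@1 c2@7 c3@10, authorship 11....22.33..
After op 4 (add_cursor(9)): buffer="pktrvzpkypkag" (len 13), cursors c1@1 c2@7 c4@9 c3@10, authorship 11....22.33..
After op 5 (move_left): buffer="pktrvzpkypkag" (len 13), cursors c1@0 c2@6 c4@8 c3@9, authorship 11....22.33..
Authorship (.=original, N=cursor N): 1 1 . . . . 2 2 . 3 3 . .
Index 10: author = 3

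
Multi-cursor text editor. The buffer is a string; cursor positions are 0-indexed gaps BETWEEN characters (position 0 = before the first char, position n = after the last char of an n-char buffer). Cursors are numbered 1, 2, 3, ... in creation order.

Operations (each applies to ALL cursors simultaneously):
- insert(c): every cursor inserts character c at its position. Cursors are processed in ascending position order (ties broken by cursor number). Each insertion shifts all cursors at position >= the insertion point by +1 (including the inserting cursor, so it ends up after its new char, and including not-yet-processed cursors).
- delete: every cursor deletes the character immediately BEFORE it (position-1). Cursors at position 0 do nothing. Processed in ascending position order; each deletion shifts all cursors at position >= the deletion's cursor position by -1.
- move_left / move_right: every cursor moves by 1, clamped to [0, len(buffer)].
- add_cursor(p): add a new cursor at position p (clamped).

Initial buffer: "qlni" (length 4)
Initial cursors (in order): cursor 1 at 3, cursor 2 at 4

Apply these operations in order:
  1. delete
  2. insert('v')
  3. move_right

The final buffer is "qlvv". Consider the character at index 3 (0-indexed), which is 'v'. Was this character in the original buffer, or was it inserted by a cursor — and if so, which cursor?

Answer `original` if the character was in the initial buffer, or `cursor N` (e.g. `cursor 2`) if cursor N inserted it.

After op 1 (delete): buffer="ql" (len 2), cursors c1@2 c2@2, authorship ..
After op 2 (insert('v')): buffer="qlvv" (len 4), cursors c1@4 c2@4, authorship ..12
After op 3 (move_right): buffer="qlvv" (len 4), cursors c1@4 c2@4, authorship ..12
Authorship (.=original, N=cursor N): . . 1 2
Index 3: author = 2

Answer: cursor 2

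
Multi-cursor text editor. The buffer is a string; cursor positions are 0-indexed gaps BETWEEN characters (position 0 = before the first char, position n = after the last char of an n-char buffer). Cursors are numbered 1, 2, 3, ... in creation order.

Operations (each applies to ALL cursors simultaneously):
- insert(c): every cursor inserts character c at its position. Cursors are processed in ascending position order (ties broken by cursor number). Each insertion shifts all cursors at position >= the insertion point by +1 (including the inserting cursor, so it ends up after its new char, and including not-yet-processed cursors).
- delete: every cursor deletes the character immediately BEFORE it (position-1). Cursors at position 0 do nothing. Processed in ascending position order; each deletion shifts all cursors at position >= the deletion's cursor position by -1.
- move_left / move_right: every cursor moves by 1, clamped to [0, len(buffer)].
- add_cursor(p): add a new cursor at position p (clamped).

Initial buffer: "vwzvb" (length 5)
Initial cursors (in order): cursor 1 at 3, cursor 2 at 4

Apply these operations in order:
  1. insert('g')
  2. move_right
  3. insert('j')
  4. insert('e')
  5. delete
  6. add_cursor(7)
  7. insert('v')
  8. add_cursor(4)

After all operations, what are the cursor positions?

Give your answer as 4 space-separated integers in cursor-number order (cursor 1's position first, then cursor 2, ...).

After op 1 (insert('g')): buffer="vwzgvgb" (len 7), cursors c1@4 c2@6, authorship ...1.2.
After op 2 (move_right): buffer="vwzgvgb" (len 7), cursors c1@5 c2@7, authorship ...1.2.
After op 3 (insert('j')): buffer="vwzgvjgbj" (len 9), cursors c1@6 c2@9, authorship ...1.12.2
After op 4 (insert('e')): buffer="vwzgvjegbje" (len 11), cursors c1@7 c2@11, authorship ...1.112.22
After op 5 (delete): buffer="vwzgvjgbj" (len 9), cursors c1@6 c2@9, authorship ...1.12.2
After op 6 (add_cursor(7)): buffer="vwzgvjgbj" (len 9), cursors c1@6 c3@7 c2@9, authorship ...1.12.2
After op 7 (insert('v')): buffer="vwzgvjvgvbjv" (len 12), cursors c1@7 c3@9 c2@12, authorship ...1.1123.22
After op 8 (add_cursor(4)): buffer="vwzgvjvgvbjv" (len 12), cursors c4@4 c1@7 c3@9 c2@12, authorship ...1.1123.22

Answer: 7 12 9 4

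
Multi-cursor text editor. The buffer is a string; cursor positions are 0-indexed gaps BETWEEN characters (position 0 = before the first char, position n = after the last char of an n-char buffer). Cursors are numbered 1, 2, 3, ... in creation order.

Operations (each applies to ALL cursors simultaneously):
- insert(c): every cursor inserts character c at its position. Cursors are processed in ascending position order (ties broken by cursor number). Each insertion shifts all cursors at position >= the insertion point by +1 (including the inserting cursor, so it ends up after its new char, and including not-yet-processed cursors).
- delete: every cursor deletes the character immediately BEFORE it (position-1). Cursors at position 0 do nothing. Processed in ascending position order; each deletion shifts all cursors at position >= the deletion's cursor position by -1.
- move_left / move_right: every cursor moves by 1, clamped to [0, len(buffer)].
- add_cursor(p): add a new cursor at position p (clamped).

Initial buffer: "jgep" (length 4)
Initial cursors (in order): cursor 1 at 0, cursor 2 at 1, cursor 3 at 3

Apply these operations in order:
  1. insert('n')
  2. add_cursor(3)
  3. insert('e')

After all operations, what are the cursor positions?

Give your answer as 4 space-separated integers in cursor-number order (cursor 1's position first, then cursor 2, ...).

After op 1 (insert('n')): buffer="njngenp" (len 7), cursors c1@1 c2@3 c3@6, authorship 1.2..3.
After op 2 (add_cursor(3)): buffer="njngenp" (len 7), cursors c1@1 c2@3 c4@3 c3@6, authorship 1.2..3.
After op 3 (insert('e')): buffer="nejneegenep" (len 11), cursors c1@2 c2@6 c4@6 c3@10, authorship 11.224..33.

Answer: 2 6 10 6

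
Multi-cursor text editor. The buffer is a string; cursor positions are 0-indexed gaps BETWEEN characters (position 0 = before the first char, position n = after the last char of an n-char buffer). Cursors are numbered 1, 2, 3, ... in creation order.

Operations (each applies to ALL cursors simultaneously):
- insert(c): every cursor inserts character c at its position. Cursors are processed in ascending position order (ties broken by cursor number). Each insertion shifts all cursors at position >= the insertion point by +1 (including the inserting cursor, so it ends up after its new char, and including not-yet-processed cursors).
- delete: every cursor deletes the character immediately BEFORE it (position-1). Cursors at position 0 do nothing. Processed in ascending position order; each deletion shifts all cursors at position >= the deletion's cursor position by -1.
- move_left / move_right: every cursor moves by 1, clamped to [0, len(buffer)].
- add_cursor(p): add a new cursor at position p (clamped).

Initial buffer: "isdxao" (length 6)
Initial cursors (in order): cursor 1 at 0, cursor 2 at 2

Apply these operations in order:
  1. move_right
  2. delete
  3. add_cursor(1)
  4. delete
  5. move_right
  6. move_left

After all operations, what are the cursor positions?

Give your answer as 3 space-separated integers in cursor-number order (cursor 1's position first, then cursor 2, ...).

Answer: 0 0 0

Derivation:
After op 1 (move_right): buffer="isdxao" (len 6), cursors c1@1 c2@3, authorship ......
After op 2 (delete): buffer="sxao" (len 4), cursors c1@0 c2@1, authorship ....
After op 3 (add_cursor(1)): buffer="sxao" (len 4), cursors c1@0 c2@1 c3@1, authorship ....
After op 4 (delete): buffer="xao" (len 3), cursors c1@0 c2@0 c3@0, authorship ...
After op 5 (move_right): buffer="xao" (len 3), cursors c1@1 c2@1 c3@1, authorship ...
After op 6 (move_left): buffer="xao" (len 3), cursors c1@0 c2@0 c3@0, authorship ...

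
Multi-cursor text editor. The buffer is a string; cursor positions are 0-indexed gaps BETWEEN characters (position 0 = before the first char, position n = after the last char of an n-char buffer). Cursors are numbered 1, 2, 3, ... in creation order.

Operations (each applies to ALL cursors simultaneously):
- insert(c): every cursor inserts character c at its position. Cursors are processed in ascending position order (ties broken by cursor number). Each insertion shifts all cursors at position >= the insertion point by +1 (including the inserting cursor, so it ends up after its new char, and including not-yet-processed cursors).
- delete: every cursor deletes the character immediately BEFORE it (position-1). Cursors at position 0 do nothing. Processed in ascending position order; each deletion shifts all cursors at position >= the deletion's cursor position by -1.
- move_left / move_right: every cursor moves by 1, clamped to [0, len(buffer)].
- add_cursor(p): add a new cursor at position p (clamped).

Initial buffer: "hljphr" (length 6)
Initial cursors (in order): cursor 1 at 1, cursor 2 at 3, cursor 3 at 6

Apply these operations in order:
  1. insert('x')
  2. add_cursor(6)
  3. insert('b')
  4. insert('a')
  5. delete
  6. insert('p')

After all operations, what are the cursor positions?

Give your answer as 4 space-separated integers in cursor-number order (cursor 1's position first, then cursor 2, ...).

After op 1 (insert('x')): buffer="hxljxphrx" (len 9), cursors c1@2 c2@5 c3@9, authorship .1..2...3
After op 2 (add_cursor(6)): buffer="hxljxphrx" (len 9), cursors c1@2 c2@5 c4@6 c3@9, authorship .1..2...3
After op 3 (insert('b')): buffer="hxbljxbpbhrxb" (len 13), cursors c1@3 c2@7 c4@9 c3@13, authorship .11..22.4..33
After op 4 (insert('a')): buffer="hxbaljxbapbahrxba" (len 17), cursors c1@4 c2@9 c4@12 c3@17, authorship .111..222.44..333
After op 5 (delete): buffer="hxbljxbpbhrxb" (len 13), cursors c1@3 c2@7 c4@9 c3@13, authorship .11..22.4..33
After op 6 (insert('p')): buffer="hxbpljxbppbphrxbp" (len 17), cursors c1@4 c2@9 c4@12 c3@17, authorship .111..222.44..333

Answer: 4 9 17 12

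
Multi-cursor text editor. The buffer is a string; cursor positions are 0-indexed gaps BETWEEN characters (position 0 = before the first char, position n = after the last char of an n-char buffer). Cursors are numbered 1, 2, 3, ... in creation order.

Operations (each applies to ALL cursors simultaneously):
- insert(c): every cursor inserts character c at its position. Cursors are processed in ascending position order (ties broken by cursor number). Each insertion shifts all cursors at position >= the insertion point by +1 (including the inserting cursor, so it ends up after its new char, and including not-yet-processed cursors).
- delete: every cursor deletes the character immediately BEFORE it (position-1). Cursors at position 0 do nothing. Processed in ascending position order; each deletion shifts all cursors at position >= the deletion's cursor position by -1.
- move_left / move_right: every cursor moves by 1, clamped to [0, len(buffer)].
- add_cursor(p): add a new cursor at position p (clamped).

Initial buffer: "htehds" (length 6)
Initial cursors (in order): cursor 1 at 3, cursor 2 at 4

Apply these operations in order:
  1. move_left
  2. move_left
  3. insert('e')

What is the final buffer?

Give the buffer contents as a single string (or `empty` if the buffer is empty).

After op 1 (move_left): buffer="htehds" (len 6), cursors c1@2 c2@3, authorship ......
After op 2 (move_left): buffer="htehds" (len 6), cursors c1@1 c2@2, authorship ......
After op 3 (insert('e')): buffer="heteehds" (len 8), cursors c1@2 c2@4, authorship .1.2....

Answer: heteehds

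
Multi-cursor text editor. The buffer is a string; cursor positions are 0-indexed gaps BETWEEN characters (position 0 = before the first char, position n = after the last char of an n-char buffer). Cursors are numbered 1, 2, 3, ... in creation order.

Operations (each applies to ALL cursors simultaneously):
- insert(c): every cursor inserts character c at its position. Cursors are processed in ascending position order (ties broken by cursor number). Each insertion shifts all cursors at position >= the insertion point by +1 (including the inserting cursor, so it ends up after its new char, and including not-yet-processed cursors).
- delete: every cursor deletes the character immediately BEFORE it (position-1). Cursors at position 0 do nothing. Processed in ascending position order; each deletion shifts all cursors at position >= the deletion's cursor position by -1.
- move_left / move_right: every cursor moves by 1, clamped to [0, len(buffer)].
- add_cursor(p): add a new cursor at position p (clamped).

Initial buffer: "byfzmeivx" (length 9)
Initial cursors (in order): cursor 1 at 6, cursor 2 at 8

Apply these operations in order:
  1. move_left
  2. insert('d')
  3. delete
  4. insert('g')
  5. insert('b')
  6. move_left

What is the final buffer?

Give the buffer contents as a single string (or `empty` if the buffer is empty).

Answer: byfzmgbeigbvx

Derivation:
After op 1 (move_left): buffer="byfzmeivx" (len 9), cursors c1@5 c2@7, authorship .........
After op 2 (insert('d')): buffer="byfzmdeidvx" (len 11), cursors c1@6 c2@9, authorship .....1..2..
After op 3 (delete): buffer="byfzmeivx" (len 9), cursors c1@5 c2@7, authorship .........
After op 4 (insert('g')): buffer="byfzmgeigvx" (len 11), cursors c1@6 c2@9, authorship .....1..2..
After op 5 (insert('b')): buffer="byfzmgbeigbvx" (len 13), cursors c1@7 c2@11, authorship .....11..22..
After op 6 (move_left): buffer="byfzmgbeigbvx" (len 13), cursors c1@6 c2@10, authorship .....11..22..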